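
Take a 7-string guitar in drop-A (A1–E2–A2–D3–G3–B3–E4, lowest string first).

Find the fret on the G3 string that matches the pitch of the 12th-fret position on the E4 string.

21

Fret 12 on E4 is MIDI 64 + 12 = 76 (E5). On the G3 string (open MIDI 55), that pitch is 76 − 55 = fret 21.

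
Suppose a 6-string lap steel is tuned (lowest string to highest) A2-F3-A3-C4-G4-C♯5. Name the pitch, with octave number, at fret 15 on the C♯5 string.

The open C♯5 string plus 15 semitones: C#–D–D#–E–…–D–D#–E.
The walk passes from B into C once, so the octave number goes from 5 to 6.

E6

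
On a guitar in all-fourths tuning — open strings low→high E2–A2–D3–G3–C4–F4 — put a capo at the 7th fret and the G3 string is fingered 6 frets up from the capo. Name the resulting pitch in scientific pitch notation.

The capo raises the open G3 by 7 semitones to D4; fretting 6 more gives G3 + 7 + 6 = G3 + 13 semitones = G#4.
(Also written Ab.)

G#4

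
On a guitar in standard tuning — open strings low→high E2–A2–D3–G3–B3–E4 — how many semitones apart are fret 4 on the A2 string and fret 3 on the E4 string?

18 semitones

A2 at fret 4 → C#3 (MIDI 49); E4 at fret 3 → G4 (MIDI 67).
49 − 67 = -18, so the two pitches are 18 semitones apart, with G4 the higher.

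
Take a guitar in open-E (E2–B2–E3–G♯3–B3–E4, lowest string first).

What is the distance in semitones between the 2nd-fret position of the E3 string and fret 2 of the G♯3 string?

4 semitones

E3 at fret 2 → F♯3 (MIDI 54); G♯3 at fret 2 → A♯3 (MIDI 58).
54 − 58 = -4, so the two pitches are 4 semitones apart, with A♯3 the higher.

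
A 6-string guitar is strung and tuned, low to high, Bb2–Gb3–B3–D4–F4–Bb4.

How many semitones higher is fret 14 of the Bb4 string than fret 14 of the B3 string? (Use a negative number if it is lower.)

Bb4 at fret 14 → C6 (MIDI 84); B3 at fret 14 → Db5 (MIDI 73).
84 − 73 = 11, so the two pitches are 11 semitones apart.

11 semitones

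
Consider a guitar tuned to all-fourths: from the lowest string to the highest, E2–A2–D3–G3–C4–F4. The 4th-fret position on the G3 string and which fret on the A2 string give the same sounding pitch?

Fret 4 on G3 is MIDI 55 + 4 = 59 (B3). On the A2 string (open MIDI 45), that pitch is 59 − 45 = fret 14.

14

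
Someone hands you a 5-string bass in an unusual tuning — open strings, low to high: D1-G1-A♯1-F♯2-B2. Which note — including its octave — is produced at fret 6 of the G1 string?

C♯2

The open G1 string plus 6 semitones: G–G#–A–A#–B–C–C#.
The walk passes from B into C once, so the octave number goes from 1 to 2.
(Equivalently spelled D♭2.)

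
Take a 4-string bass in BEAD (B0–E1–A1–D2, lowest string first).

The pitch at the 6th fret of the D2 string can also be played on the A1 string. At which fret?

11

Fret 6 on D2 is MIDI 38 + 6 = 44 (G♯2). On the A1 string (open MIDI 33), that pitch is 44 − 33 = fret 11.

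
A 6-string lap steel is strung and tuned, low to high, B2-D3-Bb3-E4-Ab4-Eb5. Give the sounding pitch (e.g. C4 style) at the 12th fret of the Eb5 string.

Eb6

The open Eb5 string plus 12 semitones: Eb–E–F–Gb–…–Db–D–Eb.
The walk passes from B into C once, so the octave number goes from 5 to 6.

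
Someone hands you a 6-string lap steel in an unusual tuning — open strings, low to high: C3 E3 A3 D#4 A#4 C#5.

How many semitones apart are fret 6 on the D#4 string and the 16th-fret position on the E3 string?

D#4 at fret 6 → A4 (MIDI 69); E3 at fret 16 → G#4 (MIDI 68).
69 − 68 = 1, so the two pitches are 1 semitone apart, with A4 the higher.

1 semitone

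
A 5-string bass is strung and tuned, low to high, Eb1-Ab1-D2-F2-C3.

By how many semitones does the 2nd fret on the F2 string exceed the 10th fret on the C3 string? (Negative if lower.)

F2 at fret 2 → G2 (MIDI 43); C3 at fret 10 → Bb3 (MIDI 58).
43 − 58 = -15, so the two pitches are 15 semitones apart.

-15 semitones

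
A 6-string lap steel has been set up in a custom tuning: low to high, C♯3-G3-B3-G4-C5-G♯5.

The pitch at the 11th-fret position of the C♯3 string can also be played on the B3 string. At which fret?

C♯3 at fret 11 is C♯3 + 11 semitones = C4.
The open B3 string is 10 semitones above the open C♯3, so the same pitch on the B3 string lies at fret 11 − 10 = 1.

1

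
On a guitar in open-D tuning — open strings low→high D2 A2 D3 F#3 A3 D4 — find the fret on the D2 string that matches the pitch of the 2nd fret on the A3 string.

21

A3 at fret 2 is A3 + 2 semitones = B3.
The open D2 string is 19 semitones below the open A3, so the same pitch on the D2 string lies at fret 2 + 19 = 21.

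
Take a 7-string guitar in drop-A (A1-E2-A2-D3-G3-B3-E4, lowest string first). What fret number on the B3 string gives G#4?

G#4 is 9 semitones above the open B3 (B–C–C#–D–D#–E–F–F#–G–G#), so it sits at fret 9.

9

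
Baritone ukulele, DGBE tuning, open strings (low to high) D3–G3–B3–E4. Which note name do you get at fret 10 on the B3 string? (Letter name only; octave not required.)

The open B3 string plus 10 semitones: B–C–C#–D–…–G–G#–A.

A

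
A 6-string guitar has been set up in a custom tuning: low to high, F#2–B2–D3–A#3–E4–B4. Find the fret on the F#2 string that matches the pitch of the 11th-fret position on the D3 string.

Fret 11 on D3 is MIDI 50 + 11 = 61 (C#4). On the F#2 string (open MIDI 42), that pitch is 61 − 42 = fret 19.

19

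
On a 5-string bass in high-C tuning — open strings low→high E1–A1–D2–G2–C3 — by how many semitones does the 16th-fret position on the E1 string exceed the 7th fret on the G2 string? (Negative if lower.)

-6 semitones

E1 at fret 16 → G♯2 (MIDI 44); G2 at fret 7 → D3 (MIDI 50).
44 − 50 = -6, so the two pitches are 6 semitones apart.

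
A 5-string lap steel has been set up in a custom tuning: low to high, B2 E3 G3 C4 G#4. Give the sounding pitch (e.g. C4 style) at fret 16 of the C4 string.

The open C4 string plus 16 semitones: C–C#–D–D#–…–D–D#–E.
The walk passes from B into C once, so the octave number goes from 4 to 5.

E5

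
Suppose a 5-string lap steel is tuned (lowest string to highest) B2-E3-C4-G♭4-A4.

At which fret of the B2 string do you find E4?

17

E4 is 17 semitones above the open B2 (B–C–Db–D–…–D–Eb–E), so it sits at fret 17.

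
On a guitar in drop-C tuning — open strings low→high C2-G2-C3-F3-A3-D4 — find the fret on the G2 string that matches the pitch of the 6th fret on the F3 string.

16

Fret 6 on F3 is MIDI 53 + 6 = 59 (B3). On the G2 string (open MIDI 43), that pitch is 59 − 43 = fret 16.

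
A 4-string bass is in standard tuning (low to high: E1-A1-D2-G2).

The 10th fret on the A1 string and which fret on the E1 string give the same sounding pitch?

A1 at fret 10 is A1 + 10 semitones = G2.
The open E1 string is 5 semitones below the open A1, so the same pitch on the E1 string lies at fret 10 + 5 = 15.

15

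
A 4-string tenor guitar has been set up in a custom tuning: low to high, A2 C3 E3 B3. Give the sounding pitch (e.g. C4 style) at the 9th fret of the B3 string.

Ab4

Each fret is one semitone, so B3 + 9 = Ab4.
(Equivalently spelled G#4.)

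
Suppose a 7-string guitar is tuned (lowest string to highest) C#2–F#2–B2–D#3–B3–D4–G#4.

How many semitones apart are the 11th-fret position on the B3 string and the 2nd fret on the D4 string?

6 semitones

B3 at fret 11 → A#4 (MIDI 70); D4 at fret 2 → E4 (MIDI 64).
70 − 64 = 6, so the two pitches are 6 semitones apart, with A#4 the higher.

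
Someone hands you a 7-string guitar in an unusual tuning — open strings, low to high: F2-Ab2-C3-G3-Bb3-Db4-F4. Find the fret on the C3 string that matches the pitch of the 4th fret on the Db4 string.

17

Db4 at fret 4 is Db4 + 4 semitones = F4.
The open C3 string is 13 semitones below the open Db4, so the same pitch on the C3 string lies at fret 4 + 13 = 17.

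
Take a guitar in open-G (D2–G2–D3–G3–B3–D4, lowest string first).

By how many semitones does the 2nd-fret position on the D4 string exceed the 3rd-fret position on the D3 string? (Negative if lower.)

D4 at fret 2 → E4 (MIDI 64); D3 at fret 3 → F3 (MIDI 53).
64 − 53 = 11, so the two pitches are 11 semitones apart.

11 semitones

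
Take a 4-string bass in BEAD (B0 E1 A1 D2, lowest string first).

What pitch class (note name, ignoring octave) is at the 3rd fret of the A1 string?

C

Each fret is one semitone, so A1 + 3 = C.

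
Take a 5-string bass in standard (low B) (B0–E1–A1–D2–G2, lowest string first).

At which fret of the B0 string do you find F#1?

F#1 is 7 semitones above the open B0 (B–C–C#–D–D#–E–F–F#), so it sits at fret 7.

7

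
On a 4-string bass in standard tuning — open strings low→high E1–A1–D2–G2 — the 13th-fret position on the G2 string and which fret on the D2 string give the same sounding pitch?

Fret 13 on G2 is MIDI 43 + 13 = 56 (G#3). On the D2 string (open MIDI 38), that pitch is 56 − 38 = fret 18.

18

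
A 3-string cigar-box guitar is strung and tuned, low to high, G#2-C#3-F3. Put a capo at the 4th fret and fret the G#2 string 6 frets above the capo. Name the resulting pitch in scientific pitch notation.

F#3

The capo raises the open G#2 by 4 semitones to C3; fretting 6 more gives G#2 + 4 + 6 = G#2 + 10 semitones = F#3.
(Also written Gb.)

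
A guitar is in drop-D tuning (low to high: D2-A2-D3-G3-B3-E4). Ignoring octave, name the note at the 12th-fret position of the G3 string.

The open G3 string plus 12 semitones: G–G#–A–A#–…–F–F#–G.

G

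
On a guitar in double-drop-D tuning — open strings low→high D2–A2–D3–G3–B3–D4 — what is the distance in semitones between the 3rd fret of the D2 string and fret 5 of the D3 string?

D2 at fret 3 → F2 (MIDI 41); D3 at fret 5 → G3 (MIDI 55).
41 − 55 = -14, so the two pitches are 14 semitones apart, with G3 the higher.

14 semitones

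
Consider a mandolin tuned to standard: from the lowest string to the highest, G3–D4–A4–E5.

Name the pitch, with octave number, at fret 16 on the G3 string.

The open G3 string plus 16 semitones: G–G#–A–A#–…–A–A#–B.
The walk passes from B into C once, so the octave number goes from 3 to 4.

B4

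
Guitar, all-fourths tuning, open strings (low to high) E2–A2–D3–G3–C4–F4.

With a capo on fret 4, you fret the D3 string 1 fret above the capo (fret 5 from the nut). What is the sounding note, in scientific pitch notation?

G3

The capo raises the open D3 by 4 semitones to F♯3; fretting 1 more gives D3 + 4 + 1 = D3 + 5 semitones = G3.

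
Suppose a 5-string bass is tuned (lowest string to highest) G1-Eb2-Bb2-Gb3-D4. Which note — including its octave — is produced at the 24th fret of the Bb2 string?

Each fret is one semitone, so Bb2 + 24 = Bb4.
(Equivalently spelled A#4.)

Bb4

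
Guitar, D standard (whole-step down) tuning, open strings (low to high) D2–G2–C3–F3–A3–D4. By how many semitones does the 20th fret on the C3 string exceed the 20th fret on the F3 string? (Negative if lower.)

-5 semitones

C3 at fret 20 → G#4 (MIDI 68); F3 at fret 20 → C#5 (MIDI 73).
68 − 73 = -5, so the two pitches are 5 semitones apart.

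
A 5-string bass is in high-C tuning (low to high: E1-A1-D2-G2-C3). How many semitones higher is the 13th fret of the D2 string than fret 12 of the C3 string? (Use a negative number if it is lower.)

D2 at fret 13 → D♯3 (MIDI 51); C3 at fret 12 → C4 (MIDI 60).
51 − 60 = -9, so the two pitches are 9 semitones apart.

-9 semitones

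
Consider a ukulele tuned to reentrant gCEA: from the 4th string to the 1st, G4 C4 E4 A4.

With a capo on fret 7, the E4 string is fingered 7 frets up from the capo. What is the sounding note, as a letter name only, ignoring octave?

The capo raises the open E4 by 7 semitones to B4; fretting 7 more gives E4 + 7 + 7 = E4 + 14 semitones, landing on F#.
(Also written Gb.)

F#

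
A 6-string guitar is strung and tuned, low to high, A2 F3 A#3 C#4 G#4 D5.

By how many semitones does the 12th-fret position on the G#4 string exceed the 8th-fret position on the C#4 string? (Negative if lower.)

11 semitones

G#4 at fret 12 → G#5 (MIDI 80); C#4 at fret 8 → A4 (MIDI 69).
80 − 69 = 11, so the two pitches are 11 semitones apart.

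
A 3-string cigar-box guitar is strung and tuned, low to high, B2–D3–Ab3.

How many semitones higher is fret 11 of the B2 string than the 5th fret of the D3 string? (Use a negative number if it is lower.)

B2 at fret 11 → Bb3 (MIDI 58); D3 at fret 5 → G3 (MIDI 55).
58 − 55 = 3, so the two pitches are 3 semitones apart.

3 semitones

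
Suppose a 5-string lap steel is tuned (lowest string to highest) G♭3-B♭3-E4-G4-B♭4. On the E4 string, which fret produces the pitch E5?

12

E5 is 12 semitones above the open E4 (E–F–Gb–G–…–D–Eb–E), so it sits at fret 12.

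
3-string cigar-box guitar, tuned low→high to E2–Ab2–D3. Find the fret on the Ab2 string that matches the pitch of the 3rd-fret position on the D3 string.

Fret 3 on D3 is MIDI 50 + 3 = 53 (F3). On the Ab2 string (open MIDI 44), that pitch is 53 − 44 = fret 9.

9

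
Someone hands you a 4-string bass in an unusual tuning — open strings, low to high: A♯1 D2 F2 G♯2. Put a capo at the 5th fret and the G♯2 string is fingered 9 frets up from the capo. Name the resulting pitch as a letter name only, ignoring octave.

A♯

The capo raises the open G♯2 by 5 semitones to C♯3; fretting 9 more gives G♯2 + 5 + 9 = G♯2 + 14 semitones, landing on A♯.
(Also written B♭.)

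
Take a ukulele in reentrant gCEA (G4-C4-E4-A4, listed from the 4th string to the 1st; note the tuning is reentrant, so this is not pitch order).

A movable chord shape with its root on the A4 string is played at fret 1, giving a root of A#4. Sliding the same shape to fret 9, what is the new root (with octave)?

Moving from fret 1 to fret 9 shifts the root by 8 semitones.
A#4 up 8 semitones is F#5.

F#5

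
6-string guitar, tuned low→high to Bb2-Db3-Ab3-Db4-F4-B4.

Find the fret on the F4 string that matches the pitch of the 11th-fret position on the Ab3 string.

2

Ab3 at fret 11 is Ab3 + 11 semitones = G4.
The open F4 string is 9 semitones above the open Ab3, so the same pitch on the F4 string lies at fret 11 − 9 = 2.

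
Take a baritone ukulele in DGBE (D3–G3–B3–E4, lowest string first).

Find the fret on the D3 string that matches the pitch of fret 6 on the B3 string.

15

B3 at fret 6 is B3 + 6 semitones = F4.
The open D3 string is 9 semitones below the open B3, so the same pitch on the D3 string lies at fret 6 + 9 = 15.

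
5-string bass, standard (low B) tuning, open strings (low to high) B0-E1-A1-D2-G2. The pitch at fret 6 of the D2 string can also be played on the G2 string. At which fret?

1

Fret 6 on D2 is MIDI 38 + 6 = 44 (G♯2). On the G2 string (open MIDI 43), that pitch is 44 − 43 = fret 1.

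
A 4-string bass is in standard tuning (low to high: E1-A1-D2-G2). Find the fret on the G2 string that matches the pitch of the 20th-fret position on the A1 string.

A1 at fret 20 is A1 + 20 semitones = F3.
The open G2 string is 10 semitones above the open A1, so the same pitch on the G2 string lies at fret 20 − 10 = 10.

10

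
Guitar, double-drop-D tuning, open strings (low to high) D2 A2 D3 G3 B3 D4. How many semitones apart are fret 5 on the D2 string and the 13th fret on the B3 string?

29 semitones

D2 at fret 5 → G2 (MIDI 43); B3 at fret 13 → C5 (MIDI 72).
43 − 72 = -29, so the two pitches are 29 semitones apart, with C5 the higher.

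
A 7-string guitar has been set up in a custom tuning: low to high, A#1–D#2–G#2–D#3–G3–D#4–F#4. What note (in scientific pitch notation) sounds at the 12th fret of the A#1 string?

A#1 is MIDI 34. Adding 12 gives 46, which is A#2.
(Equivalently spelled Bb2.)

A#2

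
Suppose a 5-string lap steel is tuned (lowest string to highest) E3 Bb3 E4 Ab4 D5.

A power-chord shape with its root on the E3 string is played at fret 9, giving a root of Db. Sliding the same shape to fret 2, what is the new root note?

Gb

Moving from fret 9 to fret 2 shifts the root by -7 semitones.
Db down 7 semitones is Gb.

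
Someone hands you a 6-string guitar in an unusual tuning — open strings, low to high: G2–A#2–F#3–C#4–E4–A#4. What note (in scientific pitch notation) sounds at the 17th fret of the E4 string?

The open E4 string plus 17 semitones: E–F–F#–G–…–G–G#–A.
The walk passes from B into C once, so the octave number goes from 4 to 5.

A5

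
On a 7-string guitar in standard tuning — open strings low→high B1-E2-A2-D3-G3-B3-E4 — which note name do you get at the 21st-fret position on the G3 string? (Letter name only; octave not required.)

G3 is MIDI 55. Adding 21 gives 76; 76 mod 12 = 4, i.e. E.

E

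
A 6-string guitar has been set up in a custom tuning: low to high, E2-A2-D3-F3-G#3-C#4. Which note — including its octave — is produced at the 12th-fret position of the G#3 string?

Each fret is one semitone, so G#3 + 12 = G#4.

G#4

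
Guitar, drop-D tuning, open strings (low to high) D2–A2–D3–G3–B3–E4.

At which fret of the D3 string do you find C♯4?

C♯4 is 11 semitones above the open D3 (D–D#–E–F–…–B–C–C#), so it sits at fret 11.

11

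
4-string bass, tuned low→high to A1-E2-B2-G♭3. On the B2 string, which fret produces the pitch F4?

F4 is 18 semitones above the open B2 (B–C–Db–D–…–Eb–E–F), so it sits at fret 18.

18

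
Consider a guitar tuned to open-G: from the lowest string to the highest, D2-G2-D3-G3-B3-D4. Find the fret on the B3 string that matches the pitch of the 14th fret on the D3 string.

Fret 14 on D3 is MIDI 50 + 14 = 64 (E4). On the B3 string (open MIDI 59), that pitch is 64 − 59 = fret 5.

5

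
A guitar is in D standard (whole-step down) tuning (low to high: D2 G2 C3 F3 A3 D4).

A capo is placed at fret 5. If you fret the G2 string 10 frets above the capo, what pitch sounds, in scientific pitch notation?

The capo raises the open G2 by 5 semitones to C3; fretting 10 more gives G2 + 5 + 10 = G2 + 15 semitones = A#3.
(Also written Bb.)

A#3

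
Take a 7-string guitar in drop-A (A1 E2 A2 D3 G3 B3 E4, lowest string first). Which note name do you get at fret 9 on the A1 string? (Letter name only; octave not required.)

A1 is MIDI 33. Adding 9 gives 42; 42 mod 12 = 6, i.e. F#.
(Equivalently spelled Gb.)

F#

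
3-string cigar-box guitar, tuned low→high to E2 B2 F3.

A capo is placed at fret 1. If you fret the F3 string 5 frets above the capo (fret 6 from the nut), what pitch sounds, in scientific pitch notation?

The capo raises the open F3 by 1 semitone to F♯3; fretting 5 more gives F3 + 1 + 5 = F3 + 6 semitones = B3.

B3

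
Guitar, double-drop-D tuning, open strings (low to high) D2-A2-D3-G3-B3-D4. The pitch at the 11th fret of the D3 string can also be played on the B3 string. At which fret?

2

Fret 11 on D3 is MIDI 50 + 11 = 61 (C#4). On the B3 string (open MIDI 59), that pitch is 61 − 59 = fret 2.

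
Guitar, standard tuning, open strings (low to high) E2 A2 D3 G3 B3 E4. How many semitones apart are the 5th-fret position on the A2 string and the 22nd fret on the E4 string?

36 semitones

A2 at fret 5 → D3 (MIDI 50); E4 at fret 22 → D6 (MIDI 86).
50 − 86 = -36, so the two pitches are 36 semitones apart, with D6 the higher.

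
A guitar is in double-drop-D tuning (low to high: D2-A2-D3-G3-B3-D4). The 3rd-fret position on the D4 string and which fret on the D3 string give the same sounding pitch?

Fret 3 on D4 is MIDI 62 + 3 = 65 (F4). On the D3 string (open MIDI 50), that pitch is 65 − 50 = fret 15.

15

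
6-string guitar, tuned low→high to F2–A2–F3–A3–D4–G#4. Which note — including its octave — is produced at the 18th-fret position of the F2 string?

B3

Each fret is one semitone, so F2 + 18 = B3.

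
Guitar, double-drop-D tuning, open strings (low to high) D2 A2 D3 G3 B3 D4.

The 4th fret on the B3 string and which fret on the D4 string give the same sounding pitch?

1

B3 at fret 4 is B3 + 4 semitones = D#4.
The open D4 string is 3 semitones above the open B3, so the same pitch on the D4 string lies at fret 4 − 3 = 1.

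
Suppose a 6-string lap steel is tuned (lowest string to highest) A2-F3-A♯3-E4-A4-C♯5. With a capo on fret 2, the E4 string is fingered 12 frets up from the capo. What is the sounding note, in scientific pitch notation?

F♯5

The capo raises the open E4 by 2 semitones to F♯4; fretting 12 more gives E4 + 2 + 12 = E4 + 14 semitones = F♯5.
(Also written G♭.)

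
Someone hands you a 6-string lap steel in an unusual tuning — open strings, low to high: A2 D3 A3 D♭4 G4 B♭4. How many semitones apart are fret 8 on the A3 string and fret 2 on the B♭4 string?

A3 at fret 8 → F4 (MIDI 65); B♭4 at fret 2 → C5 (MIDI 72).
65 − 72 = -7, so the two pitches are 7 semitones apart, with C5 the higher.

7 semitones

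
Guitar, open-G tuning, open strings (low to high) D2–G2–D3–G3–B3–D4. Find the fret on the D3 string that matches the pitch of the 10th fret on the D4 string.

D4 at fret 10 is D4 + 10 semitones = C5.
The open D3 string is 12 semitones below the open D4, so the same pitch on the D3 string lies at fret 10 + 12 = 22.

22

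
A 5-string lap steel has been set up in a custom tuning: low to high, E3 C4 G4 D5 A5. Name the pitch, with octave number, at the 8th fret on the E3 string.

The open E3 string plus 8 semitones: E–F–Gb–G–Ab–A–Bb–B–C.
The walk passes from B into C once, so the octave number goes from 3 to 4.

C4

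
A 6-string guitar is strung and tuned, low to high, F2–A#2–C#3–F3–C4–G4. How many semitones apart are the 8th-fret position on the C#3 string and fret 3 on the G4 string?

13 semitones

C#3 at fret 8 → A3 (MIDI 57); G4 at fret 3 → A#4 (MIDI 70).
57 − 70 = -13, so the two pitches are 13 semitones apart, with A#4 the higher.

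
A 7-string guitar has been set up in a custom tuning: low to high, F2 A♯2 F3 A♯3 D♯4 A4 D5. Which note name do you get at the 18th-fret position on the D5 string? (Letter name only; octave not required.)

The open D5 string plus 18 semitones: D–D#–E–F–…–F#–G–G#.
(Equivalently spelled A♭.)

G♯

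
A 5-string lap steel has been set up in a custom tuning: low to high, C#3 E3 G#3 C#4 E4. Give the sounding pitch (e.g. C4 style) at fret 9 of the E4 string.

C#5

The open E4 string plus 9 semitones: E–F–F#–G–G#–A–A#–B–C–C#.
The walk passes from B into C once, so the octave number goes from 4 to 5.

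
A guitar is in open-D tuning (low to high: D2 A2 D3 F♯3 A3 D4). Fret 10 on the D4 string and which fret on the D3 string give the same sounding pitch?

22

Fret 10 on D4 is MIDI 62 + 10 = 72 (C5). On the D3 string (open MIDI 50), that pitch is 72 − 50 = fret 22.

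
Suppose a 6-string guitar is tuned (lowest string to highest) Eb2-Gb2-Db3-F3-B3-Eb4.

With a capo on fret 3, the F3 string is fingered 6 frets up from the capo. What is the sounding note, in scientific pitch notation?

D4

The capo raises the open F3 by 3 semitones to Ab3; fretting 6 more gives F3 + 3 + 6 = F3 + 9 semitones = D4.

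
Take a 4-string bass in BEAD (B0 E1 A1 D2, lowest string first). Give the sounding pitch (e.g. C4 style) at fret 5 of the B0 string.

The open B0 string plus 5 semitones: B–C–C#–D–D#–E.
The walk passes from B into C once, so the octave number goes from 0 to 1.

E1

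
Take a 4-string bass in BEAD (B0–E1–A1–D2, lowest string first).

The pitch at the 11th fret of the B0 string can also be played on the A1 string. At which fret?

1

B0 at fret 11 is B0 + 11 semitones = A#1.
The open A1 string is 10 semitones above the open B0, so the same pitch on the A1 string lies at fret 11 − 10 = 1.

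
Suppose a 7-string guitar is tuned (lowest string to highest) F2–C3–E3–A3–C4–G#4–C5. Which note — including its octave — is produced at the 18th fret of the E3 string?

A#4

E3 is MIDI 52. Adding 18 gives 70, which is A#4.
(Equivalently spelled Bb4.)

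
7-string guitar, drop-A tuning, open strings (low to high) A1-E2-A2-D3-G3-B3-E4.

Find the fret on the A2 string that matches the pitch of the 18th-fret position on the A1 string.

A1 at fret 18 is A1 + 18 semitones = D♯3.
The open A2 string is 12 semitones above the open A1, so the same pitch on the A2 string lies at fret 18 − 12 = 6.

6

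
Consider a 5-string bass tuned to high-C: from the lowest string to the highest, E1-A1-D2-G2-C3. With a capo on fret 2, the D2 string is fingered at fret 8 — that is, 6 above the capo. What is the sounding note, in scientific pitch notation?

A♯2

The capo raises the open D2 by 2 semitones to E2; fretting 6 more gives D2 + 2 + 6 = D2 + 8 semitones = A♯2.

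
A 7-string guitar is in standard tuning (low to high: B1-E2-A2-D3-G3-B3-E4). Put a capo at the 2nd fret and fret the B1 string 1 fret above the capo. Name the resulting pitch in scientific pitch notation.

The capo raises the open B1 by 2 semitones to C#2; fretting 1 more gives B1 + 2 + 1 = B1 + 3 semitones = D2.

D2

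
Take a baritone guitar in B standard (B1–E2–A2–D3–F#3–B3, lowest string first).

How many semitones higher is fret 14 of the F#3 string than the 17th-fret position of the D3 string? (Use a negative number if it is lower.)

F#3 at fret 14 → G#4 (MIDI 68); D3 at fret 17 → G4 (MIDI 67).
68 − 67 = 1, so the two pitches are 1 semitone apart.

1 semitone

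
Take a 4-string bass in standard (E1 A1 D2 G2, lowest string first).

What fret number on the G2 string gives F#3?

F#3 is 11 semitones above the open G2 (G–G#–A–A#–…–E–F–F#), so it sits at fret 11.

11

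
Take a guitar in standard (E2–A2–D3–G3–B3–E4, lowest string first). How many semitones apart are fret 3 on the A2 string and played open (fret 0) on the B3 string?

A2 at fret 3 → C3 (MIDI 48); B3 at fret 0 → B3 (MIDI 59).
48 − 59 = -11, so the two pitches are 11 semitones apart, with B3 the higher.

11 semitones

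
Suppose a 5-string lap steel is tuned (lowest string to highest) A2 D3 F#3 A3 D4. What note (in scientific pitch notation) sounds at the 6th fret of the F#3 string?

C4

Each fret is one semitone, so F#3 + 6 = C4.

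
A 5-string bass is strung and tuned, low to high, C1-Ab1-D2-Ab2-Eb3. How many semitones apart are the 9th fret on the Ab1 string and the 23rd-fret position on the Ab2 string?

26 semitones

Ab1 at fret 9 → F2 (MIDI 41); Ab2 at fret 23 → G4 (MIDI 67).
41 − 67 = -26, so the two pitches are 26 semitones apart, with G4 the higher.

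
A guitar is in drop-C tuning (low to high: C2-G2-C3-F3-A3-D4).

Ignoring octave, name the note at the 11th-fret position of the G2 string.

The open G2 string plus 11 semitones: G–G#–A–A#–…–E–F–F#.
(Equivalently spelled Gb.)

F#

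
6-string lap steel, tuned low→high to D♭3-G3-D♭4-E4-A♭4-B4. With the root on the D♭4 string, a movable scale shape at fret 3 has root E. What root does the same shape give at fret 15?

Moving from fret 3 to fret 15 shifts the root by 12 semitones.
E up 12 semitones is E.

E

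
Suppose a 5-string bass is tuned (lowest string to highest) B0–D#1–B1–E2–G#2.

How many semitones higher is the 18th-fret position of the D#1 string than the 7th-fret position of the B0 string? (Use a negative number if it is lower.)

D#1 at fret 18 → A2 (MIDI 45); B0 at fret 7 → F#1 (MIDI 30).
45 − 30 = 15, so the two pitches are 15 semitones apart.

15 semitones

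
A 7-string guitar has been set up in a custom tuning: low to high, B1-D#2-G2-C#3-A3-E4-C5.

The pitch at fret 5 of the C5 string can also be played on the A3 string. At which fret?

C5 at fret 5 is C5 + 5 semitones = F5.
The open A3 string is 15 semitones below the open C5, so the same pitch on the A3 string lies at fret 5 + 15 = 20.

20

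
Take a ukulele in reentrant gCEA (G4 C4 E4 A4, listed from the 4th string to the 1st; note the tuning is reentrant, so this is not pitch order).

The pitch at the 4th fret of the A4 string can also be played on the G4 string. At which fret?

6

A4 at fret 4 is A4 + 4 semitones = C#5.
The open G4 string is 2 semitones below the open A4, so the same pitch on the G4 string lies at fret 4 + 2 = 6.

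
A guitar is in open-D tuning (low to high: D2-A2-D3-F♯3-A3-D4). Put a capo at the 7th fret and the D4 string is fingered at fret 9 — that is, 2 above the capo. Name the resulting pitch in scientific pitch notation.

B4

The capo raises the open D4 by 7 semitones to A4; fretting 2 more gives D4 + 7 + 2 = D4 + 9 semitones = B4.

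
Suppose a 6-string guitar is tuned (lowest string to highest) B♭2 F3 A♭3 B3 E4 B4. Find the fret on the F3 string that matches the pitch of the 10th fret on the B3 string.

16

Fret 10 on B3 is MIDI 59 + 10 = 69 (A4). On the F3 string (open MIDI 53), that pitch is 69 − 53 = fret 16.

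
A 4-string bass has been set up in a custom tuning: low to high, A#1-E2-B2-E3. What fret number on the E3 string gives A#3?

A#3 is 6 semitones above the open E3 (E–F–F#–G–G#–A–A#), so it sits at fret 6.

6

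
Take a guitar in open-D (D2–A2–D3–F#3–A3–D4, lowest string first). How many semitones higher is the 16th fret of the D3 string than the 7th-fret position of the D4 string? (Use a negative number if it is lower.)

D3 at fret 16 → F#4 (MIDI 66); D4 at fret 7 → A4 (MIDI 69).
66 − 69 = -3, so the two pitches are 3 semitones apart.

-3 semitones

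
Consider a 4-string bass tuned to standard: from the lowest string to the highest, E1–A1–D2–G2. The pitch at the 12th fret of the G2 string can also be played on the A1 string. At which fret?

G2 at fret 12 is G2 + 12 semitones = G3.
The open A1 string is 10 semitones below the open G2, so the same pitch on the A1 string lies at fret 12 + 10 = 22.

22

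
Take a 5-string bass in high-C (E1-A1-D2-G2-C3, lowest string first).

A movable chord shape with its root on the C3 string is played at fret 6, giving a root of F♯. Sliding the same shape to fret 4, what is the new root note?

Moving from fret 6 to fret 4 shifts the root by -2 semitones.
F♯ down 2 semitones is E.

E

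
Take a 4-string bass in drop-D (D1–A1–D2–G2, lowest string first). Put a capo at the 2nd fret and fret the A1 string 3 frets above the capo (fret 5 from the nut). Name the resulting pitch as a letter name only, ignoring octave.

The capo raises the open A1 by 2 semitones to B1; fretting 3 more gives A1 + 2 + 3 = A1 + 5 semitones, landing on D.

D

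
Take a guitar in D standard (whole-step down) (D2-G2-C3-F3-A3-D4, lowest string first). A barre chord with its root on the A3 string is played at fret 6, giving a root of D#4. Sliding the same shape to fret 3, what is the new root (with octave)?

C4

Moving from fret 6 to fret 3 shifts the root by -3 semitones.
D#4 down 3 semitones is C4.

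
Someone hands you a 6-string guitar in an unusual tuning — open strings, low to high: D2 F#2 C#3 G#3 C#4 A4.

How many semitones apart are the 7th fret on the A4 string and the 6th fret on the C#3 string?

21 semitones

A4 at fret 7 → E5 (MIDI 76); C#3 at fret 6 → G3 (MIDI 55).
76 − 55 = 21, so the two pitches are 21 semitones apart, with E5 the higher.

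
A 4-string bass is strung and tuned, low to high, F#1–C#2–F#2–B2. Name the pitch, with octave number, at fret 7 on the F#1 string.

Each fret is one semitone, so F#1 + 7 = C#2.

C#2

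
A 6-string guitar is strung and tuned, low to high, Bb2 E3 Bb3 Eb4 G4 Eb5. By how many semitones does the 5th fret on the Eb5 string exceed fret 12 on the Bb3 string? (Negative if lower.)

Eb5 at fret 5 → Ab5 (MIDI 80); Bb3 at fret 12 → Bb4 (MIDI 70).
80 − 70 = 10, so the two pitches are 10 semitones apart.

10 semitones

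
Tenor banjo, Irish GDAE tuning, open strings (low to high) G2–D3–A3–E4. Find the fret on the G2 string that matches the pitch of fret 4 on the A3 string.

A3 at fret 4 is A3 + 4 semitones = C#4.
The open G2 string is 14 semitones below the open A3, so the same pitch on the G2 string lies at fret 4 + 14 = 18.

18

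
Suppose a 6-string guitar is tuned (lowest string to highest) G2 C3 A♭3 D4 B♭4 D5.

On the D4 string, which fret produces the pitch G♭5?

G♭5 is 16 semitones above the open D4 (D–Eb–E–F–…–E–F–Gb), so it sits at fret 16.

16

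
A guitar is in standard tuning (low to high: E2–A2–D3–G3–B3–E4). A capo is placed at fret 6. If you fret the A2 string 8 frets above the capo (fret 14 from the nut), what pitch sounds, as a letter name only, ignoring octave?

The capo raises the open A2 by 6 semitones to D♯3; fretting 8 more gives A2 + 6 + 8 = A2 + 14 semitones, landing on B.

B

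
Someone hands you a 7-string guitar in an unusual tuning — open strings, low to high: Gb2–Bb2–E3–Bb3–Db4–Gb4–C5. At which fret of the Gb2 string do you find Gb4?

Gb4 is 24 semitones above the open Gb2 (Gb–G–Ab–A–…–E–F–Gb), so it sits at fret 24.

24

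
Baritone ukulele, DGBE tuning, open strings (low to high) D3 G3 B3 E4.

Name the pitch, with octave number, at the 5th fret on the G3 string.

The open G3 string plus 5 semitones: G–G#–A–A#–B–C.
The walk passes from B into C once, so the octave number goes from 3 to 4.

C4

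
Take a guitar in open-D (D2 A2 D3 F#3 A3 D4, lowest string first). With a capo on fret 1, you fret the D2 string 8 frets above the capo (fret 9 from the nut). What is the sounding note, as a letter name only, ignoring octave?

B

The capo raises the open D2 by 1 semitone to D#2; fretting 8 more gives D2 + 1 + 8 = D2 + 9 semitones, landing on B.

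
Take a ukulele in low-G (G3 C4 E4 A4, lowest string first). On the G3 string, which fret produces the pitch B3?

B3 is 4 semitones above the open G3 (G–G#–A–A#–B), so it sits at fret 4.

4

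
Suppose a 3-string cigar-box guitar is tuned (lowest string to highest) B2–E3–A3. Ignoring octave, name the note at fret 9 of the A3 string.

F#

The open A3 string plus 9 semitones: A–A#–B–C–C#–D–D#–E–F–F#.
(Equivalently spelled Gb.)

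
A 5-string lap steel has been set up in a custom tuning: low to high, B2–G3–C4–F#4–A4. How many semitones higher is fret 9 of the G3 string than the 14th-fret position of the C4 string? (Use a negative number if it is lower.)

-10 semitones

G3 at fret 9 → E4 (MIDI 64); C4 at fret 14 → D5 (MIDI 74).
64 − 74 = -10, so the two pitches are 10 semitones apart.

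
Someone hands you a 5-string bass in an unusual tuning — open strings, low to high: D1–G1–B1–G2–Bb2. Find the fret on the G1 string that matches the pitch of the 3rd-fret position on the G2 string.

15

Fret 3 on G2 is MIDI 43 + 3 = 46 (Bb2). On the G1 string (open MIDI 31), that pitch is 46 − 31 = fret 15.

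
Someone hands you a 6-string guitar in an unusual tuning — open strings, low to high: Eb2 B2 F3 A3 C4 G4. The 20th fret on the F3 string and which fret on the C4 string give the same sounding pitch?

13

F3 at fret 20 is F3 + 20 semitones = Db5.
The open C4 string is 7 semitones above the open F3, so the same pitch on the C4 string lies at fret 20 − 7 = 13.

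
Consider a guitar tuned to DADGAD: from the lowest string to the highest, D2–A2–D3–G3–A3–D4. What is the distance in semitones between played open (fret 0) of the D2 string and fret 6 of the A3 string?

25 semitones

D2 at fret 0 → D2 (MIDI 38); A3 at fret 6 → D#4 (MIDI 63).
38 − 63 = -25, so the two pitches are 25 semitones apart, with D#4 the higher.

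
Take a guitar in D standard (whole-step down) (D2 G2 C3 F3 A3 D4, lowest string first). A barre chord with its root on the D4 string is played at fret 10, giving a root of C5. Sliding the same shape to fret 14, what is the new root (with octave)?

E5

Moving from fret 10 to fret 14 shifts the root by 4 semitones.
C5 up 4 semitones is E5.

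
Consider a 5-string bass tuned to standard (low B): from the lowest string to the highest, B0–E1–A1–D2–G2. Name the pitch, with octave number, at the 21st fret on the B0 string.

G#2

B0 is MIDI 23. Adding 21 gives 44, which is G#2.
(Equivalently spelled Ab2.)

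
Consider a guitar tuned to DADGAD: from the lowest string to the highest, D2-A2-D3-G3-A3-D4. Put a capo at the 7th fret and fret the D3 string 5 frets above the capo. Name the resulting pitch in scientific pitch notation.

The capo raises the open D3 by 7 semitones to A3; fretting 5 more gives D3 + 7 + 5 = D3 + 12 semitones = D4.

D4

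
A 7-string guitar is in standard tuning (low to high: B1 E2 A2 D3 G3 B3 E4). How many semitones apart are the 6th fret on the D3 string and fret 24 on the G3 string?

23 semitones

D3 at fret 6 → G#3 (MIDI 56); G3 at fret 24 → G5 (MIDI 79).
56 − 79 = -23, so the two pitches are 23 semitones apart, with G5 the higher.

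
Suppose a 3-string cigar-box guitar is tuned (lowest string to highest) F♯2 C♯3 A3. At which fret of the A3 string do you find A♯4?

13

A♯4 is 13 semitones above the open A3 (A–A#–B–C–…–G#–A–A#), so it sits at fret 13.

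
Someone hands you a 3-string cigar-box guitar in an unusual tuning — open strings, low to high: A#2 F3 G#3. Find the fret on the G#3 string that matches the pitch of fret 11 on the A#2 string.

Fret 11 on A#2 is MIDI 46 + 11 = 57 (A3). On the G#3 string (open MIDI 56), that pitch is 57 − 56 = fret 1.

1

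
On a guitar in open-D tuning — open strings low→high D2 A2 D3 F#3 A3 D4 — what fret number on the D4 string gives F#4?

F#4 is 4 semitones above the open D4 (D–D#–E–F–F#), so it sits at fret 4.

4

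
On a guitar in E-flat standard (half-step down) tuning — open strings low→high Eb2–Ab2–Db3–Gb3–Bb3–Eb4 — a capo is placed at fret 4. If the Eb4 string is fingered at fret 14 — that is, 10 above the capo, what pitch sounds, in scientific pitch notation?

F5

The capo raises the open Eb4 by 4 semitones to G4; fretting 10 more gives Eb4 + 4 + 10 = Eb4 + 14 semitones = F5.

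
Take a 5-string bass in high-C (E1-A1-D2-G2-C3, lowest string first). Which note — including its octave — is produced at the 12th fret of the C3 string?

C4

C3 is MIDI 48. Adding 12 gives 60, which is C4.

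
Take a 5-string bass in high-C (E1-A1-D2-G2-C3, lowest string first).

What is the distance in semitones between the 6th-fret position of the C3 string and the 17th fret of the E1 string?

C3 at fret 6 → F#3 (MIDI 54); E1 at fret 17 → A2 (MIDI 45).
54 − 45 = 9, so the two pitches are 9 semitones apart, with F#3 the higher.

9 semitones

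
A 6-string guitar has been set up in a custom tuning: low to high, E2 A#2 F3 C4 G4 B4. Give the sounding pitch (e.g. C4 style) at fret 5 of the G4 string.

C5

Each fret is one semitone, so G4 + 5 = C5.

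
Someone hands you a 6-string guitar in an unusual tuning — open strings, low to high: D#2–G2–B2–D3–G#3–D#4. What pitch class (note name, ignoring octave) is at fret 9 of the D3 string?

B

The open D3 string plus 9 semitones: D–D#–E–F–F#–G–G#–A–A#–B.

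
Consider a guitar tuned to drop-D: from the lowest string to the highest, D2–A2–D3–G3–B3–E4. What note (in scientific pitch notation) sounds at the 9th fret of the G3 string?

E4

Each fret is one semitone, so G3 + 9 = E4.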